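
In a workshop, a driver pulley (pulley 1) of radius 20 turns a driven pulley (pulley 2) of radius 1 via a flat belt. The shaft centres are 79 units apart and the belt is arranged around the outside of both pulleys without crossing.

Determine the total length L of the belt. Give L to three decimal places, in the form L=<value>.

L=228.565

open belt: β = asin((r2−r1)/C) = asin(-19/79) = -13.9164°
wrap1 = π − 2β = 207.8329°
wrap2 = π + 2β = 152.1671°
tangent length = C·cosβ = 76.6812
L = r1·wrap1 + r2·wrap2 + 2·C·cosβ = 20·3.6274 + 1·2.6558 + 2·76.6812 = 228.5655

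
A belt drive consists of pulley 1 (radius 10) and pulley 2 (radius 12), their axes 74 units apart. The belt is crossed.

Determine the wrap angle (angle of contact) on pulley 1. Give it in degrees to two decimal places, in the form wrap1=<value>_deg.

crossed belt: β = asin((r1+r2)/C) = asin(22/74) = 17.2953°
wrap1 = wrap2 = π + 2β = 214.5907°

wrap1=214.59_deg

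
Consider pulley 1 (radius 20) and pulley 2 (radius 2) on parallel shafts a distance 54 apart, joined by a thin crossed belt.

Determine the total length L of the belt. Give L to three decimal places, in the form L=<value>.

L=186.209

crossed belt: β = asin((r1+r2)/C) = asin(22/54) = 24.0421°
wrap1 = wrap2 = π + 2β = 228.0842°
tangent length = C·cosβ = 49.3153
L = (r1+r2)·wrap + 2·C·cosβ = 22·3.9808 + 2·49.3153 = 186.2087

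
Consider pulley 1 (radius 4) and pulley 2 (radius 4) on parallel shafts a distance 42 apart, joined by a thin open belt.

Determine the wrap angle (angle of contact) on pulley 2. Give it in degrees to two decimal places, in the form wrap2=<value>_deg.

open belt: β = asin((r2−r1)/C) = asin(0/42) = 0.0000°
wrap1 = π − 2β = 180.0000°
wrap2 = π + 2β = 180.0000°

wrap2=180.00_deg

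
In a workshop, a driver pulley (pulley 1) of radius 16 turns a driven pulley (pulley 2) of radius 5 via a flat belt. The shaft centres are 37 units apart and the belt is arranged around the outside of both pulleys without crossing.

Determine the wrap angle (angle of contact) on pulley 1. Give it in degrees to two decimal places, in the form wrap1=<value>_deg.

open belt: β = asin((r2−r1)/C) = asin(-11/37) = -17.2953°
wrap1 = π − 2β = 214.5907°
wrap2 = π + 2β = 145.4093°

wrap1=214.59_deg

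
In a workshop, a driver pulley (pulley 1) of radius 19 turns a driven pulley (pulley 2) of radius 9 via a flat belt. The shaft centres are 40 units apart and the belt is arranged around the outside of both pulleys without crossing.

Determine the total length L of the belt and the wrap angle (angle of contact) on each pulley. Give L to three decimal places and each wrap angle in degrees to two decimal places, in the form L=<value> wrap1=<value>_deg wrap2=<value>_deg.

L=170.478 wrap1=208.96_deg wrap2=151.04_deg

open belt: β = asin((r2−r1)/C) = asin(-10/40) = -14.4775°
wrap1 = π − 2β = 208.9550°
wrap2 = π + 2β = 151.0450°
tangent length = C·cosβ = 38.7298
L = r1·wrap1 + r2·wrap2 + 2·C·cosβ = 19·3.6470 + 9·2.6362 + 2·38.7298 = 170.4779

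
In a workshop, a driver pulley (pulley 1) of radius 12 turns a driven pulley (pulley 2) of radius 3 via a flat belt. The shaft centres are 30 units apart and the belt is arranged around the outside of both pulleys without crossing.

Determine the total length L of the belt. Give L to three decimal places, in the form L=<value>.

open belt: β = asin((r2−r1)/C) = asin(-9/30) = -17.4576°
wrap1 = π − 2β = 214.9152°
wrap2 = π + 2β = 145.0848°
tangent length = C·cosβ = 28.6182
L = r1·wrap1 + r2·wrap2 + 2·C·cosβ = 12·3.7510 + 3·2.5322 + 2·28.6182 = 109.8447

L=109.845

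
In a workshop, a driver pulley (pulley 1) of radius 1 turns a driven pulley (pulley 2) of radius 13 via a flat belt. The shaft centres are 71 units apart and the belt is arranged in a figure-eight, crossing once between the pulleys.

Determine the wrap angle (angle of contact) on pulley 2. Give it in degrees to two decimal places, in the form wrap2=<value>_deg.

crossed belt: β = asin((r1+r2)/C) = asin(14/71) = 11.3723°
wrap1 = wrap2 = π + 2β = 202.7446°

wrap2=202.74_deg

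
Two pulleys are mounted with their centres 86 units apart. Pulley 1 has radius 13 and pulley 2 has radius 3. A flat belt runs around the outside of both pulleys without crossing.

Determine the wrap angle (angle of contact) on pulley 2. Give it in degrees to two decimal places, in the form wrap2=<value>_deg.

wrap2=166.65_deg

open belt: β = asin((r2−r1)/C) = asin(-10/86) = -6.6774°
wrap1 = π − 2β = 193.3548°
wrap2 = π + 2β = 166.6452°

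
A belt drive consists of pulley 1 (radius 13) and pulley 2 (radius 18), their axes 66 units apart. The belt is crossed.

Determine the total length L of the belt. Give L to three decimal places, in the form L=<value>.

crossed belt: β = asin((r1+r2)/C) = asin(31/66) = 28.0146°
wrap1 = wrap2 = π + 2β = 236.0293°
tangent length = C·cosβ = 58.2666
L = (r1+r2)·wrap + 2·C·cosβ = 31·4.1195 + 2·58.2666 = 244.2374

L=244.237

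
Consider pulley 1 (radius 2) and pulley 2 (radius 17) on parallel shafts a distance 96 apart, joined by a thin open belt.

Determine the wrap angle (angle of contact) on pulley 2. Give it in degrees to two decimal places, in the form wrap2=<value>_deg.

open belt: β = asin((r2−r1)/C) = asin(15/96) = 8.9893°
wrap1 = π − 2β = 162.0214°
wrap2 = π + 2β = 197.9786°

wrap2=197.98_deg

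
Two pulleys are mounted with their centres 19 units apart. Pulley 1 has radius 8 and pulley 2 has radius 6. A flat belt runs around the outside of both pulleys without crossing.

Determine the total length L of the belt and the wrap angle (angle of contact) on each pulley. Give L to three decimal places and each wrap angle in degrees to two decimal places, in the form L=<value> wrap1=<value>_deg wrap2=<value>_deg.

L=82.193 wrap1=192.08_deg wrap2=167.92_deg

open belt: β = asin((r2−r1)/C) = asin(-2/19) = -6.0423°
wrap1 = π − 2β = 192.0847°
wrap2 = π + 2β = 167.9153°
tangent length = C·cosβ = 18.8944
L = r1·wrap1 + r2·wrap2 + 2·C·cosβ = 8·3.3525 + 6·2.9307 + 2·18.8944 = 82.1930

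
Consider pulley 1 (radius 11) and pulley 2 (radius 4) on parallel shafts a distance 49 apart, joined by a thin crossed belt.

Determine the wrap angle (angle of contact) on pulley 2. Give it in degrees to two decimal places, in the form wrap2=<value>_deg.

crossed belt: β = asin((r1+r2)/C) = asin(15/49) = 17.8257°
wrap1 = wrap2 = π + 2β = 215.6514°

wrap2=215.65_deg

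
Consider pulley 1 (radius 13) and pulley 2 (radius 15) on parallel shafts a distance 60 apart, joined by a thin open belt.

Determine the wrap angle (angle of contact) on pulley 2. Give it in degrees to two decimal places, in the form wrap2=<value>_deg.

open belt: β = asin((r2−r1)/C) = asin(2/60) = 1.9102°
wrap1 = π − 2β = 176.1796°
wrap2 = π + 2β = 183.8204°

wrap2=183.82_deg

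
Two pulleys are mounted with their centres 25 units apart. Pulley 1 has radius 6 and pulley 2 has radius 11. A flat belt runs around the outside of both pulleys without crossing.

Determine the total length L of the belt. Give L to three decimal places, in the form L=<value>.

open belt: β = asin((r2−r1)/C) = asin(5/25) = 11.5370°
wrap1 = π − 2β = 156.9261°
wrap2 = π + 2β = 203.0739°
tangent length = C·cosβ = 24.4949
L = r1·wrap1 + r2·wrap2 + 2·C·cosβ = 6·2.7389 + 11·3.5443 + 2·24.4949 = 104.4104

L=104.410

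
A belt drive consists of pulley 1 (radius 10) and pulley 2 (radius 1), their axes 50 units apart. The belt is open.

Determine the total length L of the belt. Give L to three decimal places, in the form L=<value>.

L=136.182

open belt: β = asin((r2−r1)/C) = asin(-9/50) = -10.3698°
wrap1 = π − 2β = 200.7395°
wrap2 = π + 2β = 159.2605°
tangent length = C·cosβ = 49.1833
L = r1·wrap1 + r2·wrap2 + 2·C·cosβ = 10·3.5036 + 1·2.7796 + 2·49.1833 = 136.1819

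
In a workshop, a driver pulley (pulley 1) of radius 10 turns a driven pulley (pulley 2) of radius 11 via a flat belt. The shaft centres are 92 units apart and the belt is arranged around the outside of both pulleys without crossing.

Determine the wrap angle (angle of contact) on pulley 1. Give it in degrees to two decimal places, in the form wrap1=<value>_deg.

open belt: β = asin((r2−r1)/C) = asin(1/92) = 0.6228°
wrap1 = π − 2β = 178.7544°
wrap2 = π + 2β = 181.2456°

wrap1=178.75_deg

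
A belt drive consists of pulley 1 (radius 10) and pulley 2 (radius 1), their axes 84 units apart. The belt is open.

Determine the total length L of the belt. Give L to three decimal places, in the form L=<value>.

L=203.523

open belt: β = asin((r2−r1)/C) = asin(-9/84) = -6.1506°
wrap1 = π − 2β = 192.3013°
wrap2 = π + 2β = 167.6987°
tangent length = C·cosβ = 83.5165
L = r1·wrap1 + r2·wrap2 + 2·C·cosβ = 10·3.3563 + 1·2.9269 + 2·83.5165 = 203.5227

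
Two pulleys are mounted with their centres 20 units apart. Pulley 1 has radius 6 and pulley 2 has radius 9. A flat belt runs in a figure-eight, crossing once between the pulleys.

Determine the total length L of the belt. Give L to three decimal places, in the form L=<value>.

crossed belt: β = asin((r1+r2)/C) = asin(15/20) = 48.5904°
wrap1 = wrap2 = π + 2β = 277.1808°
tangent length = C·cosβ = 13.2288
L = (r1+r2)·wrap + 2·C·cosβ = 15·4.8377 + 2·13.2288 = 99.0233

L=99.023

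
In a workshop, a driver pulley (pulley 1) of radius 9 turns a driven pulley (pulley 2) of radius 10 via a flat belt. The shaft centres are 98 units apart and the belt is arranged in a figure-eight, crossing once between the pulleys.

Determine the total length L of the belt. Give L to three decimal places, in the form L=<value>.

L=259.386

crossed belt: β = asin((r1+r2)/C) = asin(19/98) = 11.1792°
wrap1 = wrap2 = π + 2β = 202.3583°
tangent length = C·cosβ = 96.1405
L = (r1+r2)·wrap + 2·C·cosβ = 19·3.5318 + 2·96.1405 = 259.3856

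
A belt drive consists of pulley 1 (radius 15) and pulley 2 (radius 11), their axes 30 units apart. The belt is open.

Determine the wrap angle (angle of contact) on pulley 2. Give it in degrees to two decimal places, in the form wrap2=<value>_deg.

open belt: β = asin((r2−r1)/C) = asin(-4/30) = -7.6623°
wrap1 = π − 2β = 195.3245°
wrap2 = π + 2β = 164.6755°

wrap2=164.68_deg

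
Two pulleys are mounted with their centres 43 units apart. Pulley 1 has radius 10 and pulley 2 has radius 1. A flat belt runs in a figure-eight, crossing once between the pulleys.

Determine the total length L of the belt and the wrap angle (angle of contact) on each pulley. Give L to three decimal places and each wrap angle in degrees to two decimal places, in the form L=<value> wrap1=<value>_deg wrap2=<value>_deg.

crossed belt: β = asin((r1+r2)/C) = asin(11/43) = 14.8218°
wrap1 = wrap2 = π + 2β = 209.6436°
tangent length = C·cosβ = 41.5692
L = (r1+r2)·wrap + 2·C·cosβ = 11·3.6590 + 2·41.5692 = 123.3871

L=123.387 wrap1=209.64_deg wrap2=209.64_deg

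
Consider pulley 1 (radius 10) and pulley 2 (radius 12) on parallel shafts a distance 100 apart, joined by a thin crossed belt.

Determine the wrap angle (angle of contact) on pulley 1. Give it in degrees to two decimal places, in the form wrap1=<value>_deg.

crossed belt: β = asin((r1+r2)/C) = asin(22/100) = 12.7090°
wrap1 = wrap2 = π + 2β = 205.4181°

wrap1=205.42_deg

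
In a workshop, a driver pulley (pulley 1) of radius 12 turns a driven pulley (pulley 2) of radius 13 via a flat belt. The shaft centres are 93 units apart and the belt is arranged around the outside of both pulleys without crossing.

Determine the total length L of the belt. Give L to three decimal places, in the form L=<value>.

open belt: β = asin((r2−r1)/C) = asin(1/93) = 0.6161°
wrap1 = π − 2β = 178.7678°
wrap2 = π + 2β = 181.2322°
tangent length = C·cosβ = 92.9946
L = r1·wrap1 + r2·wrap2 + 2·C·cosβ = 12·3.1201 + 13·3.1631 + 2·92.9946 = 264.5506

L=264.551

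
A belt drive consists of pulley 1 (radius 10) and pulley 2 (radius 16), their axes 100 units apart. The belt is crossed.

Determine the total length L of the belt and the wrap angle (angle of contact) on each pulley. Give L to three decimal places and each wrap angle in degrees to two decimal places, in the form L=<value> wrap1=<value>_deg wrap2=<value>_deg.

crossed belt: β = asin((r1+r2)/C) = asin(26/100) = 15.0701°
wrap1 = wrap2 = π + 2β = 210.1401°
tangent length = C·cosβ = 96.5609
L = (r1+r2)·wrap + 2·C·cosβ = 26·3.6676 + 2·96.5609 = 288.4803

L=288.480 wrap1=210.14_deg wrap2=210.14_deg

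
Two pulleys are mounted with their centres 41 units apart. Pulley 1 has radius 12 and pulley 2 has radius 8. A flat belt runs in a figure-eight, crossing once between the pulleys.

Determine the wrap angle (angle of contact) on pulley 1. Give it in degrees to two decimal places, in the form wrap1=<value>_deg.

crossed belt: β = asin((r1+r2)/C) = asin(20/41) = 29.1964°
wrap1 = wrap2 = π + 2β = 238.3928°

wrap1=238.39_deg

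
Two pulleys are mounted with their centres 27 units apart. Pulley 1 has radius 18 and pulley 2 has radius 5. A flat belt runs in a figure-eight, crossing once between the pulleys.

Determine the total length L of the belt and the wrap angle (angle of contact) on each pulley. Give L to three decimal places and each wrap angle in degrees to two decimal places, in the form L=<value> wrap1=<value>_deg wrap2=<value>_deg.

L=147.438 wrap1=296.83_deg wrap2=296.83_deg

crossed belt: β = asin((r1+r2)/C) = asin(23/27) = 58.4137°
wrap1 = wrap2 = π + 2β = 296.8273°
tangent length = C·cosβ = 14.1421
L = (r1+r2)·wrap + 2·C·cosβ = 23·5.1806 + 2·14.1421 = 147.4384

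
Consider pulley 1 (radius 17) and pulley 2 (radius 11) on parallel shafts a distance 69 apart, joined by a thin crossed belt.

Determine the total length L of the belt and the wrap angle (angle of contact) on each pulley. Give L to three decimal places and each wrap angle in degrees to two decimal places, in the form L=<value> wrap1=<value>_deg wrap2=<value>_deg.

L=237.491 wrap1=227.88_deg wrap2=227.88_deg

crossed belt: β = asin((r1+r2)/C) = asin(28/69) = 23.9411°
wrap1 = wrap2 = π + 2β = 227.8822°
tangent length = C·cosβ = 63.0635
L = (r1+r2)·wrap + 2·C·cosβ = 28·3.9773 + 2·63.0635 = 237.4912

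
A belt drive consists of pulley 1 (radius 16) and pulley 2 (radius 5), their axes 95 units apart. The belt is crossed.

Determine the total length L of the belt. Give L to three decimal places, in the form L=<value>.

crossed belt: β = asin((r1+r2)/C) = asin(21/95) = 12.7709°
wrap1 = wrap2 = π + 2β = 205.5417°
tangent length = C·cosβ = 92.6499
L = (r1+r2)·wrap + 2·C·cosβ = 21·3.5874 + 2·92.6499 = 260.6347

L=260.635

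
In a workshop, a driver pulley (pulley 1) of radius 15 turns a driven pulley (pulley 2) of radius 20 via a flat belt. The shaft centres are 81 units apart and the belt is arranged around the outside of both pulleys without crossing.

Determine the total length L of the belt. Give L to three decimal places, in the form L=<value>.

open belt: β = asin((r2−r1)/C) = asin(5/81) = 3.5390°
wrap1 = π − 2β = 172.9219°
wrap2 = π + 2β = 187.0781°
tangent length = C·cosβ = 80.8455
L = r1·wrap1 + r2·wrap2 + 2·C·cosβ = 15·3.0181 + 20·3.2651 + 2·80.8455 = 272.2645

L=272.264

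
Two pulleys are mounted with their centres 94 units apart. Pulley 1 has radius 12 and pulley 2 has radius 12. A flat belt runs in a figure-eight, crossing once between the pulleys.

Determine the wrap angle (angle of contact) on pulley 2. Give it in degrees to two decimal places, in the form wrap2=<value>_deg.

wrap2=209.58_deg

crossed belt: β = asin((r1+r2)/C) = asin(24/94) = 14.7925°
wrap1 = wrap2 = π + 2β = 209.5850°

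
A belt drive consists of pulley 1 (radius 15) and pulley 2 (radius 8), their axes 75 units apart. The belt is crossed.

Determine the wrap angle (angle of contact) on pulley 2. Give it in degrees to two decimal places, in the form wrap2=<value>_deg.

crossed belt: β = asin((r1+r2)/C) = asin(23/75) = 17.8585°
wrap1 = wrap2 = π + 2β = 215.7169°

wrap2=215.72_deg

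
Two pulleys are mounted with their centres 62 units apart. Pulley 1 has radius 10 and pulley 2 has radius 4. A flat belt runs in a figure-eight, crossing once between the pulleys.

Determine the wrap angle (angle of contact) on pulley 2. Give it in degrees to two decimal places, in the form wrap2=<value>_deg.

wrap2=206.10_deg

crossed belt: β = asin((r1+r2)/C) = asin(14/62) = 13.0503°
wrap1 = wrap2 = π + 2β = 206.1006°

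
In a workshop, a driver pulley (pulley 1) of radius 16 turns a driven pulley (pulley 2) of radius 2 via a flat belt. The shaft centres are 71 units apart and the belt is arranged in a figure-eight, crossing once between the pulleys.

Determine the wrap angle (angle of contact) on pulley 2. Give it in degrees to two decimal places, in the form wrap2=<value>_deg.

wrap2=209.37_deg

crossed belt: β = asin((r1+r2)/C) = asin(18/71) = 14.6860°
wrap1 = wrap2 = π + 2β = 209.3719°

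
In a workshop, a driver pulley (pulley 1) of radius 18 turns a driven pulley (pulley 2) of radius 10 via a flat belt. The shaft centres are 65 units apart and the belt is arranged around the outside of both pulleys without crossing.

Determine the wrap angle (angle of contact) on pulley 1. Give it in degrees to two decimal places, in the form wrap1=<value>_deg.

open belt: β = asin((r2−r1)/C) = asin(-8/65) = -7.0697°
wrap1 = π − 2β = 194.1394°
wrap2 = π + 2β = 165.8606°

wrap1=194.14_deg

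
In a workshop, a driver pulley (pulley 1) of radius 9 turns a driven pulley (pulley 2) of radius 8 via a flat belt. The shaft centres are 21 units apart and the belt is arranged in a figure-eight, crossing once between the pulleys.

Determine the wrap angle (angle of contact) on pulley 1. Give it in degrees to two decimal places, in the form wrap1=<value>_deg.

crossed belt: β = asin((r1+r2)/C) = asin(17/21) = 54.0494°
wrap1 = wrap2 = π + 2β = 288.0989°

wrap1=288.10_deg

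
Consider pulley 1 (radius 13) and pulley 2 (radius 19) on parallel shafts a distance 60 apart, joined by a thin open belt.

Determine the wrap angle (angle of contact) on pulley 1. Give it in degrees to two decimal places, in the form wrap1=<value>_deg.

wrap1=168.52_deg

open belt: β = asin((r2−r1)/C) = asin(6/60) = 5.7392°
wrap1 = π − 2β = 168.5217°
wrap2 = π + 2β = 191.4783°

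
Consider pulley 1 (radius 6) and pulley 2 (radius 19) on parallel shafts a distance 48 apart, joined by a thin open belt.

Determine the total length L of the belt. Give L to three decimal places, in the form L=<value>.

L=178.083

open belt: β = asin((r2−r1)/C) = asin(13/48) = 15.7139°
wrap1 = π − 2β = 148.5723°
wrap2 = π + 2β = 211.4277°
tangent length = C·cosβ = 46.2061
L = r1·wrap1 + r2·wrap2 + 2·C·cosβ = 6·2.5931 + 19·3.6901 + 2·46.2061 = 178.0827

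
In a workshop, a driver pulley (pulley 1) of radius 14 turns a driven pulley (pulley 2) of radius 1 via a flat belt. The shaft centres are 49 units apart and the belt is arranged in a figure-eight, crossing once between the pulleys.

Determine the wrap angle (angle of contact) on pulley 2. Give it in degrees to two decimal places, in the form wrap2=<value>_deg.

wrap2=215.65_deg

crossed belt: β = asin((r1+r2)/C) = asin(15/49) = 17.8257°
wrap1 = wrap2 = π + 2β = 215.6514°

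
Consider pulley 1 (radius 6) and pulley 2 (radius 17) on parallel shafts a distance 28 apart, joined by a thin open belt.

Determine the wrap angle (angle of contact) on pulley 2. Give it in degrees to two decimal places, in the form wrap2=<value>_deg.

open belt: β = asin((r2−r1)/C) = asin(11/28) = 23.1324°
wrap1 = π − 2β = 133.7352°
wrap2 = π + 2β = 226.2648°

wrap2=226.26_deg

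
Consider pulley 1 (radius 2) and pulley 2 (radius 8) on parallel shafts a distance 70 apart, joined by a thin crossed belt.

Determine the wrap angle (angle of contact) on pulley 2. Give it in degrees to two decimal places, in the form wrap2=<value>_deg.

crossed belt: β = asin((r1+r2)/C) = asin(10/70) = 8.2132°
wrap1 = wrap2 = π + 2β = 196.4264°

wrap2=196.43_deg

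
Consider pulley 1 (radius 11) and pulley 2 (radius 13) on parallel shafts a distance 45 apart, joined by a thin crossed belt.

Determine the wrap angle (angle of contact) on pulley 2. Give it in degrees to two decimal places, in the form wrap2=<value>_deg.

crossed belt: β = asin((r1+r2)/C) = asin(24/45) = 32.2310°
wrap1 = wrap2 = π + 2β = 244.4619°

wrap2=244.46_deg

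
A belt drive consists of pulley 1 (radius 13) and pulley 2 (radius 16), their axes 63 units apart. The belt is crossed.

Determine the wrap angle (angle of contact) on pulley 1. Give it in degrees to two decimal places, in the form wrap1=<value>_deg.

wrap1=234.82_deg

crossed belt: β = asin((r1+r2)/C) = asin(29/63) = 27.4076°
wrap1 = wrap2 = π + 2β = 234.8152°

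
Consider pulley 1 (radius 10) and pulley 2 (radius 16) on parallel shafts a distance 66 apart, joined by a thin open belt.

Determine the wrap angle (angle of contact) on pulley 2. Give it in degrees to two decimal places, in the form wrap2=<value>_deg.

wrap2=190.43_deg

open belt: β = asin((r2−r1)/C) = asin(6/66) = 5.2159°
wrap1 = π − 2β = 169.5682°
wrap2 = π + 2β = 190.4318°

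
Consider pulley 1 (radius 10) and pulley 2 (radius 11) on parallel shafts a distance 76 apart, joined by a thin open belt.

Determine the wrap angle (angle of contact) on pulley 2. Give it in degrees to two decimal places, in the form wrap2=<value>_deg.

open belt: β = asin((r2−r1)/C) = asin(1/76) = 0.7539°
wrap1 = π − 2β = 178.4922°
wrap2 = π + 2β = 181.5078°

wrap2=181.51_deg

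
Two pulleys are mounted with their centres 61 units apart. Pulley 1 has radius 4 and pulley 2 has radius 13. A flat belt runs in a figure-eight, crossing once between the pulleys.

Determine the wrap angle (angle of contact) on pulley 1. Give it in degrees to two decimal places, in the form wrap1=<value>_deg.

crossed belt: β = asin((r1+r2)/C) = asin(17/61) = 16.1819°
wrap1 = wrap2 = π + 2β = 212.3639°

wrap1=212.36_deg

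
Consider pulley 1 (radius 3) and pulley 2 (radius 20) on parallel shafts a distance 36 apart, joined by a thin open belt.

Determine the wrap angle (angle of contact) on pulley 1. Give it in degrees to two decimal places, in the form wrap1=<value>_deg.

open belt: β = asin((r2−r1)/C) = asin(17/36) = 28.1786°
wrap1 = π − 2β = 123.6427°
wrap2 = π + 2β = 236.3573°

wrap1=123.64_deg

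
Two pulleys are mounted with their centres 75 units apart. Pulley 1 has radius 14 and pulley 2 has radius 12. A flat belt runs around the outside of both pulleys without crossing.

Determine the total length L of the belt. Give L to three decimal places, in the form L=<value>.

open belt: β = asin((r2−r1)/C) = asin(-2/75) = -1.5281°
wrap1 = π − 2β = 183.0561°
wrap2 = π + 2β = 176.9439°
tangent length = C·cosβ = 74.9733
L = r1·wrap1 + r2·wrap2 + 2·C·cosβ = 14·3.1949 + 12·3.0883 + 2·74.9733 = 231.7347

L=231.735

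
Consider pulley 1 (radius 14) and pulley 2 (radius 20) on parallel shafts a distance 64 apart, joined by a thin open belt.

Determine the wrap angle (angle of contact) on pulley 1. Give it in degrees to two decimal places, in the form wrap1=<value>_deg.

wrap1=169.24_deg

open belt: β = asin((r2−r1)/C) = asin(6/64) = 5.3794°
wrap1 = π − 2β = 169.2412°
wrap2 = π + 2β = 190.7588°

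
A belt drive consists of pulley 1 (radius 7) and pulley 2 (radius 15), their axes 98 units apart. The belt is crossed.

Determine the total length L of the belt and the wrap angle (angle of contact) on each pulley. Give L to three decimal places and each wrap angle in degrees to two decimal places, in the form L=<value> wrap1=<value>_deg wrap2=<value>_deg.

crossed belt: β = asin((r1+r2)/C) = asin(22/98) = 12.9729°
wrap1 = wrap2 = π + 2β = 205.9458°
tangent length = C·cosβ = 95.4987
L = (r1+r2)·wrap + 2·C·cosβ = 22·3.5944 + 2·95.4987 = 270.0749

L=270.075 wrap1=205.95_deg wrap2=205.95_deg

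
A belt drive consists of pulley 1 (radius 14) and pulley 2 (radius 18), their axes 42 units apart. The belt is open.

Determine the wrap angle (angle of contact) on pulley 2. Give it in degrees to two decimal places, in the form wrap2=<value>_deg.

wrap2=190.93_deg

open belt: β = asin((r2−r1)/C) = asin(4/42) = 5.4650°
wrap1 = π − 2β = 169.0700°
wrap2 = π + 2β = 190.9300°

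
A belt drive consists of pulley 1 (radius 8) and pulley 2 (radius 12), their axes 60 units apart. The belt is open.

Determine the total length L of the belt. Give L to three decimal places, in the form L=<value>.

open belt: β = asin((r2−r1)/C) = asin(4/60) = 3.8226°
wrap1 = π − 2β = 172.3549°
wrap2 = π + 2β = 187.6451°
tangent length = C·cosβ = 59.8665
L = r1·wrap1 + r2·wrap2 + 2·C·cosβ = 8·3.0082 + 12·3.2750 + 2·59.8665 = 183.0986

L=183.099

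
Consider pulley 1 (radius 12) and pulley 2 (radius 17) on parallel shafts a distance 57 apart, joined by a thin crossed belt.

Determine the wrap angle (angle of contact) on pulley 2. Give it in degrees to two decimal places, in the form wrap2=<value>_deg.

wrap2=241.16_deg

crossed belt: β = asin((r1+r2)/C) = asin(29/57) = 30.5821°
wrap1 = wrap2 = π + 2β = 241.1641°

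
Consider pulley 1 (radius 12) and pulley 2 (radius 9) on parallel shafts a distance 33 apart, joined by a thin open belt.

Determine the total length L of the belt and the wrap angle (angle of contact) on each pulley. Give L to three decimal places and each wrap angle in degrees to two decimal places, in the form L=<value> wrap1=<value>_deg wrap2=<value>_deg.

L=132.246 wrap1=190.43_deg wrap2=169.57_deg

open belt: β = asin((r2−r1)/C) = asin(-3/33) = -5.2159°
wrap1 = π − 2β = 190.4318°
wrap2 = π + 2β = 169.5682°
tangent length = C·cosβ = 32.8634
L = r1·wrap1 + r2·wrap2 + 2·C·cosβ = 12·3.3237 + 9·2.9595 + 2·32.8634 = 132.2464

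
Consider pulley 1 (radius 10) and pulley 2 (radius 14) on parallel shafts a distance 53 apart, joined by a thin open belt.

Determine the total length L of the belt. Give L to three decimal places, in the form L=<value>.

open belt: β = asin((r2−r1)/C) = asin(4/53) = 4.3283°
wrap1 = π − 2β = 171.3433°
wrap2 = π + 2β = 188.6567°
tangent length = C·cosβ = 52.8488
L = r1·wrap1 + r2·wrap2 + 2·C·cosβ = 10·2.9905 + 14·3.2927 + 2·52.8488 = 181.7003

L=181.700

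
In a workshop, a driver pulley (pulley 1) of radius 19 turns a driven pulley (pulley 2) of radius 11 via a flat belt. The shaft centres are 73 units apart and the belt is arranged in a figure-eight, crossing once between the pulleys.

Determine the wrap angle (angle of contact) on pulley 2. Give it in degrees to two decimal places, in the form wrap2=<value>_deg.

crossed belt: β = asin((r1+r2)/C) = asin(30/73) = 24.2651°
wrap1 = wrap2 = π + 2β = 228.5302°

wrap2=228.53_deg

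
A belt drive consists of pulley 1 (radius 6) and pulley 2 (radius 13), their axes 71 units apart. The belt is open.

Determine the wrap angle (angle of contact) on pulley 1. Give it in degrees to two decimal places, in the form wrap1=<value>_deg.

open belt: β = asin((r2−r1)/C) = asin(7/71) = 5.6581°
wrap1 = π − 2β = 168.6839°
wrap2 = π + 2β = 191.3161°

wrap1=168.68_deg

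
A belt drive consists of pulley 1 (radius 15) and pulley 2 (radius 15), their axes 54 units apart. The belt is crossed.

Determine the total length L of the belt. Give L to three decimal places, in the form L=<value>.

crossed belt: β = asin((r1+r2)/C) = asin(30/54) = 33.7490°
wrap1 = wrap2 = π + 2β = 247.4980°
tangent length = C·cosβ = 44.8999
L = (r1+r2)·wrap + 2·C·cosβ = 30·4.3197 + 2·44.8999 = 219.3894

L=219.389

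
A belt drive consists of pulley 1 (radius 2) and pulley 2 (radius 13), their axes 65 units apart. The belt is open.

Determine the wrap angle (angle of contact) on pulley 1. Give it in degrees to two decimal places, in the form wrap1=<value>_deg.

open belt: β = asin((r2−r1)/C) = asin(11/65) = 9.7431°
wrap1 = π − 2β = 160.5138°
wrap2 = π + 2β = 199.4862°

wrap1=160.51_deg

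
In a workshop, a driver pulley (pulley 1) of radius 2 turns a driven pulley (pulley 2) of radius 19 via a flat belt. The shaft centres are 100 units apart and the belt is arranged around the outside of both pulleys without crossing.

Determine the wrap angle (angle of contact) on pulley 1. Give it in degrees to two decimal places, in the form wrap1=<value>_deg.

open belt: β = asin((r2−r1)/C) = asin(17/100) = 9.7878°
wrap1 = π − 2β = 160.4244°
wrap2 = π + 2β = 199.5756°

wrap1=160.42_deg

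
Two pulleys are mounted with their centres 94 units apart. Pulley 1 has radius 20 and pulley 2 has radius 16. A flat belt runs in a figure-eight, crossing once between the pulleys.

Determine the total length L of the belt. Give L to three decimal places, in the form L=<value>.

L=315.061

crossed belt: β = asin((r1+r2)/C) = asin(36/94) = 22.5183°
wrap1 = wrap2 = π + 2β = 225.0366°
tangent length = C·cosβ = 86.8332
L = (r1+r2)·wrap + 2·C·cosβ = 36·3.9276 + 2·86.8332 = 315.0610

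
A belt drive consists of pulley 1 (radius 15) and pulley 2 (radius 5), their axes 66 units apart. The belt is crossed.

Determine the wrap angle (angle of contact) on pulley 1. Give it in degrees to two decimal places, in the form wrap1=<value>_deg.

crossed belt: β = asin((r1+r2)/C) = asin(20/66) = 17.6397°
wrap1 = wrap2 = π + 2β = 215.2794°

wrap1=215.28_deg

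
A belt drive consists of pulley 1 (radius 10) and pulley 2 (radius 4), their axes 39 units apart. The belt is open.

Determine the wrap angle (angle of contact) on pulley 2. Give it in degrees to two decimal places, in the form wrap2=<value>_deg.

wrap2=162.30_deg

open belt: β = asin((r2−r1)/C) = asin(-6/39) = -8.8499°
wrap1 = π − 2β = 197.6998°
wrap2 = π + 2β = 162.3002°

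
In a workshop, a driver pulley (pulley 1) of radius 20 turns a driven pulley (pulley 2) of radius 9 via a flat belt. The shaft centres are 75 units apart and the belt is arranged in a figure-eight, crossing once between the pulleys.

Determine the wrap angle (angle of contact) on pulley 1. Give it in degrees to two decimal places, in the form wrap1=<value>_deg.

wrap1=225.49_deg

crossed belt: β = asin((r1+r2)/C) = asin(29/75) = 22.7472°
wrap1 = wrap2 = π + 2β = 225.4945°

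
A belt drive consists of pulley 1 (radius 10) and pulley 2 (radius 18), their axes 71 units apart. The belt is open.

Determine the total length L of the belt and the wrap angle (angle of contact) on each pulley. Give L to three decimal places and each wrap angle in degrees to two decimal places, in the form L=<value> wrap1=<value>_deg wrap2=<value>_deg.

L=230.867 wrap1=167.06_deg wrap2=192.94_deg

open belt: β = asin((r2−r1)/C) = asin(8/71) = 6.4696°
wrap1 = π − 2β = 167.0608°
wrap2 = π + 2β = 192.9392°
tangent length = C·cosβ = 70.5479
L = r1·wrap1 + r2·wrap2 + 2·C·cosβ = 10·2.9158 + 18·3.3674 + 2·70.5479 = 230.8670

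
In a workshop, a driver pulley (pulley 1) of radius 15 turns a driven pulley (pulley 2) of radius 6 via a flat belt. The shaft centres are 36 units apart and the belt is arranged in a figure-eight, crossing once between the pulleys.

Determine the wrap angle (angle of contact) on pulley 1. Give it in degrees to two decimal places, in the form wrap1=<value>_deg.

crossed belt: β = asin((r1+r2)/C) = asin(21/36) = 35.6853°
wrap1 = wrap2 = π + 2β = 251.3707°

wrap1=251.37_deg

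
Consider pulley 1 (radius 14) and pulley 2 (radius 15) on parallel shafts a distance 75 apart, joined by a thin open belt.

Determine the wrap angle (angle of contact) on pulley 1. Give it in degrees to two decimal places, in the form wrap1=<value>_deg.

open belt: β = asin((r2−r1)/C) = asin(1/75) = 0.7640°
wrap1 = π − 2β = 178.4721°
wrap2 = π + 2β = 181.5279°

wrap1=178.47_deg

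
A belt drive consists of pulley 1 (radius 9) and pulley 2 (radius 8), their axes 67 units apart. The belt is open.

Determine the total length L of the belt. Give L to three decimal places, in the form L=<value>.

open belt: β = asin((r2−r1)/C) = asin(-1/67) = -0.8552°
wrap1 = π − 2β = 181.7104°
wrap2 = π + 2β = 178.2896°
tangent length = C·cosβ = 66.9925
L = r1·wrap1 + r2·wrap2 + 2·C·cosβ = 9·3.1714 + 8·3.1117 + 2·66.9925 = 187.4220

L=187.422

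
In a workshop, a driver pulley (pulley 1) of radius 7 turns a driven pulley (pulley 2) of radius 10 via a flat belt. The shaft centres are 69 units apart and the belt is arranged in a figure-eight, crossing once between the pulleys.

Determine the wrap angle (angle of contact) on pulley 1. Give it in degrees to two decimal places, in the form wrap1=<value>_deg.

wrap1=208.53_deg

crossed belt: β = asin((r1+r2)/C) = asin(17/69) = 14.2632°
wrap1 = wrap2 = π + 2β = 208.5264°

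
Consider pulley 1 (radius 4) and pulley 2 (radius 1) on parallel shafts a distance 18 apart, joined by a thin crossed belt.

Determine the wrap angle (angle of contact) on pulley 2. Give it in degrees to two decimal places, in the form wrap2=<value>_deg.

crossed belt: β = asin((r1+r2)/C) = asin(5/18) = 16.1276°
wrap1 = wrap2 = π + 2β = 212.2552°

wrap2=212.26_deg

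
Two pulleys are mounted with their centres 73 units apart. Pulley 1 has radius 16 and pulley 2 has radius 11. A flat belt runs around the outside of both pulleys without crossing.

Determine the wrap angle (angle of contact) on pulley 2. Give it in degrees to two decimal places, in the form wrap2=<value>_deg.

wrap2=172.15_deg

open belt: β = asin((r2−r1)/C) = asin(-5/73) = -3.9274°
wrap1 = π − 2β = 187.8549°
wrap2 = π + 2β = 172.1451°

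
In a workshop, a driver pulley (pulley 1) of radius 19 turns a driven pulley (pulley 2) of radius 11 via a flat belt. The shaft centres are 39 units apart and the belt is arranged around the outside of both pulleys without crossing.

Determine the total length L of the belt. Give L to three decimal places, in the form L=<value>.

L=173.895

open belt: β = asin((r2−r1)/C) = asin(-8/39) = -11.8370°
wrap1 = π − 2β = 203.6740°
wrap2 = π + 2β = 156.3260°
tangent length = C·cosβ = 38.1707
L = r1·wrap1 + r2·wrap2 + 2·C·cosβ = 19·3.5548 + 11·2.7284 + 2·38.1707 = 173.8946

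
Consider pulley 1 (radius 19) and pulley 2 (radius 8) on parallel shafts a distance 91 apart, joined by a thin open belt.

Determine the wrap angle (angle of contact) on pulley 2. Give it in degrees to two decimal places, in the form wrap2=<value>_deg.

open belt: β = asin((r2−r1)/C) = asin(-11/91) = -6.9428°
wrap1 = π − 2β = 193.8857°
wrap2 = π + 2β = 166.1143°

wrap2=166.11_deg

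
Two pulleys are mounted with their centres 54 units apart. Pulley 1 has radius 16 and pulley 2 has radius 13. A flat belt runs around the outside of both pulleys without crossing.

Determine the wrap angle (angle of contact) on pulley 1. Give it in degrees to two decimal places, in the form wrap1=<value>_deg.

wrap1=186.37_deg

open belt: β = asin((r2−r1)/C) = asin(-3/54) = -3.1847°
wrap1 = π − 2β = 186.3695°
wrap2 = π + 2β = 173.6305°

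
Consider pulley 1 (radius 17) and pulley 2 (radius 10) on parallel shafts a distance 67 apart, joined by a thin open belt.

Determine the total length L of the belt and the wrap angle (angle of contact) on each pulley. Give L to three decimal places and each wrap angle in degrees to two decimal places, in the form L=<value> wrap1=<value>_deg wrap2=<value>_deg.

L=219.555 wrap1=191.99_deg wrap2=168.01_deg

open belt: β = asin((r2−r1)/C) = asin(-7/67) = -5.9971°
wrap1 = π − 2β = 191.9941°
wrap2 = π + 2β = 168.0059°
tangent length = C·cosβ = 66.6333
L = r1·wrap1 + r2·wrap2 + 2·C·cosβ = 17·3.3509 + 10·2.9323 + 2·66.6333 = 219.5550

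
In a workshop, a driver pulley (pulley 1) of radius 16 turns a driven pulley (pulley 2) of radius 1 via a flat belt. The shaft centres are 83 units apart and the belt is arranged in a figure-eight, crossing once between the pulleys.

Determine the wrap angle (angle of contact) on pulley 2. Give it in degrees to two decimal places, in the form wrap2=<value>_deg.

crossed belt: β = asin((r1+r2)/C) = asin(17/83) = 11.8189°
wrap1 = wrap2 = π + 2β = 203.6378°

wrap2=203.64_deg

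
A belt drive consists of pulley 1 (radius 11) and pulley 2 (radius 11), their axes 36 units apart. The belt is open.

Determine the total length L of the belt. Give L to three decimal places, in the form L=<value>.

open belt: β = asin((r2−r1)/C) = asin(0/36) = 0.0000°
wrap1 = π − 2β = 180.0000°
wrap2 = π + 2β = 180.0000°
tangent length = C·cosβ = 36.0000
L = r1·wrap1 + r2·wrap2 + 2·C·cosβ = 11·3.1416 + 11·3.1416 + 2·36.0000 = 141.1150

L=141.115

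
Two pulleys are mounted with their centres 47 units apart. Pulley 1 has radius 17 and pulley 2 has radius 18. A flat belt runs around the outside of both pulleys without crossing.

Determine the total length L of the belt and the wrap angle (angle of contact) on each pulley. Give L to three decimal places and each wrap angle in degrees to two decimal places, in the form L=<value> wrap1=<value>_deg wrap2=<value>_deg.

open belt: β = asin((r2−r1)/C) = asin(1/47) = 1.2192°
wrap1 = π − 2β = 177.5617°
wrap2 = π + 2β = 182.4383°
tangent length = C·cosβ = 46.9894
L = r1·wrap1 + r2·wrap2 + 2·C·cosβ = 17·3.0990 + 18·3.1841 + 2·46.9894 = 203.9770

L=203.977 wrap1=177.56_deg wrap2=182.44_deg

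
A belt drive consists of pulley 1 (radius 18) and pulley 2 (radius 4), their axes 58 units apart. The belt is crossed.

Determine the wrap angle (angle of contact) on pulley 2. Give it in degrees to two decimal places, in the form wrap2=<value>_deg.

wrap2=224.58_deg

crossed belt: β = asin((r1+r2)/C) = asin(22/58) = 22.2910°
wrap1 = wrap2 = π + 2β = 224.5819°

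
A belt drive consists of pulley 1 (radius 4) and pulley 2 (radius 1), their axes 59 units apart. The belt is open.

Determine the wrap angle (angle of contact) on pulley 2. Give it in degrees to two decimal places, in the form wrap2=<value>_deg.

open belt: β = asin((r2−r1)/C) = asin(-3/59) = -2.9146°
wrap1 = π − 2β = 185.8292°
wrap2 = π + 2β = 174.1708°

wrap2=174.17_deg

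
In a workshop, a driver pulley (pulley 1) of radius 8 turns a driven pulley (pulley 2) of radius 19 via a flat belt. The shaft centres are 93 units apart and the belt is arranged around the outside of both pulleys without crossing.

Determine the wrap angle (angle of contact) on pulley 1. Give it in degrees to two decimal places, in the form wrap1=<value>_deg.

open belt: β = asin((r2−r1)/C) = asin(11/93) = 6.7928°
wrap1 = π − 2β = 166.4144°
wrap2 = π + 2β = 193.5856°

wrap1=166.41_deg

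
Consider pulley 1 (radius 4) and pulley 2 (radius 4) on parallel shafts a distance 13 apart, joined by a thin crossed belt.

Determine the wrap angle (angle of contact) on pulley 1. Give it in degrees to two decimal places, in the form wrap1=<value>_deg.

crossed belt: β = asin((r1+r2)/C) = asin(8/13) = 37.9799°
wrap1 = wrap2 = π + 2β = 255.9597°

wrap1=255.96_deg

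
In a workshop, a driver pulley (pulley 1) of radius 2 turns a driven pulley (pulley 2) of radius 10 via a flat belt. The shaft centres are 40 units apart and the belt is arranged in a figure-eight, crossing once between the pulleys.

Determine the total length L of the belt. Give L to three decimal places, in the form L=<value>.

L=121.327

crossed belt: β = asin((r1+r2)/C) = asin(12/40) = 17.4576°
wrap1 = wrap2 = π + 2β = 214.9152°
tangent length = C·cosβ = 38.1576
L = (r1+r2)·wrap + 2·C·cosβ = 12·3.7510 + 2·38.1576 = 121.3269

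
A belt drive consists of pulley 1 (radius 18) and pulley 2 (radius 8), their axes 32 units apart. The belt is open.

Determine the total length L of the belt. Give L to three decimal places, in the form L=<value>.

L=148.833

open belt: β = asin((r2−r1)/C) = asin(-10/32) = -18.2100°
wrap1 = π − 2β = 216.4199°
wrap2 = π + 2β = 143.5801°
tangent length = C·cosβ = 30.3974
L = r1·wrap1 + r2·wrap2 + 2·C·cosβ = 18·3.7772 + 8·2.5059 + 2·30.3974 = 148.8326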